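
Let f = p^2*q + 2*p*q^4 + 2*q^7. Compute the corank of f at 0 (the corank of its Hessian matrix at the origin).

2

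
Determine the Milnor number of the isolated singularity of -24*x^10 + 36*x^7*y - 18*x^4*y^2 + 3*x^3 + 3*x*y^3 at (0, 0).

The Hessian of f at 0 has rank 0. Corank 2; j^3 = 3*x^3 is a perfect cube, so E-series; the 4-jet and mu = 7 give E_7.

7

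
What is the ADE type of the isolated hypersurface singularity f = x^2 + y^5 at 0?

A_4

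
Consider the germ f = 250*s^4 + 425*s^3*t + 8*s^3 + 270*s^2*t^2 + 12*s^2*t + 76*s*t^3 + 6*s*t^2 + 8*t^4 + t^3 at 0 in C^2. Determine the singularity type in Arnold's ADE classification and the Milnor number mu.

Type E_7, Milnor number mu = 7.

The Hessian of f at 0 has rank 0. Corank 2; j^3 = (2*s + t)^3 is a perfect cube, so E-series; the 4-jet and mu = 7 give E_7.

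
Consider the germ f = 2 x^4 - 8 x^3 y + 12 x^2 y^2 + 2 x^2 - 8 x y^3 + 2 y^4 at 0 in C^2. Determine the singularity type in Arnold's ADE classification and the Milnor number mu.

Type A3, Milnor number mu = 3.

The Hessian of f at 0 is [[4, 0], [0, 0]] with rank 1, so corank 1. A Groebner basis of the Jacobian ideal J(f) in C{x,y} is {y^3, x}; counting standard monomials gives mu = 3. Corank 1: A-series; mu = 3 gives A_3.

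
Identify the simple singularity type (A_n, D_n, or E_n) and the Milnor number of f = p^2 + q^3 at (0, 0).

Type A2, Milnor number mu = 2.

The Hessian of f at 0 has rank 1. Corank 1: A-series; mu = 2 gives A_2.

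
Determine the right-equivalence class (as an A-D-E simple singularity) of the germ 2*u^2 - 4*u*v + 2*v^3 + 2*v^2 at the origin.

The Hessian of f at 0 has rank 1. Corank 1: A-series; mu = 2 gives A_2.

A_{2}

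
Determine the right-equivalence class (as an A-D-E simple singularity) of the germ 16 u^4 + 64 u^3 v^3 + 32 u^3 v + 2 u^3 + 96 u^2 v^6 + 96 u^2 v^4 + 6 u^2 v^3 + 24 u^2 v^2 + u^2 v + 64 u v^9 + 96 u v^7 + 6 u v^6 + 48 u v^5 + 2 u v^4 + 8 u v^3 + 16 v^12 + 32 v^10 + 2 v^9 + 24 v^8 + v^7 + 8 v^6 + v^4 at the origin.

D5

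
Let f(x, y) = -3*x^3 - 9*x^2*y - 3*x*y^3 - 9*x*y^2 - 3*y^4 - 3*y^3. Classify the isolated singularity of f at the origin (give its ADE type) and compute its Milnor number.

Type E_7, Milnor number mu = 7.

The Hessian of f at 0 has rank 0. Corank 2; j^3 = -3*(x + y)^3 is a perfect cube, so E-series; the 4-jet and mu = 7 give E_7.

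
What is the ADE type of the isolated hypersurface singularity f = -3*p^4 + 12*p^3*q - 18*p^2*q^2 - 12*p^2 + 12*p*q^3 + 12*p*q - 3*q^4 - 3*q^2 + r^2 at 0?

The Hessian of f at 0 is [[-24, 12, 0], [12, -6, 0], [0, 0, 2]] with rank 2, so corank 1. A Groebner basis of the Jacobian ideal J(f) in C{p,q,r} is {q^3, p - q/2, r}; counting standard monomials gives mu = 3. Corank 1: A-series; mu = 3 gives A_3.

A_3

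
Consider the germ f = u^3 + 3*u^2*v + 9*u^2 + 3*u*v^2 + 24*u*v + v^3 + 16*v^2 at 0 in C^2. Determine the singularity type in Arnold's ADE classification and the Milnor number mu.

The Hessian of f at 0 has rank 1. Corank 1: A-series; mu = 2 gives A_2.

Type A2, Milnor number mu = 2.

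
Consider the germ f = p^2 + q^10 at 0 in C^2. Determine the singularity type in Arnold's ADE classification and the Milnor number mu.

The Hessian of f at 0 has rank 1. Corank 1: A-series; mu = 9 gives A_9.

Type A9, Milnor number mu = 9.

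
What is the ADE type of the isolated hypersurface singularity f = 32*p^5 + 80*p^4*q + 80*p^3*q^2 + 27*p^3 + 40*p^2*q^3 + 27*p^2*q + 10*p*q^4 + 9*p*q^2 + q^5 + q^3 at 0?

E8

The Hessian of f at 0 is [[0, 0], [0, 0]] with rank 0, so corank 2. A Groebner basis of the Jacobian ideal J(f) in C{p,q} is {q^5, p*q^3 + 3*q^4/8, p^2 + 2*p*q/3 + q^2/9}; counting standard monomials gives mu = 8. Corank 2; j^3 = (3*p + q)^3 is a perfect cube, so E-series; the 5-jet and mu = 8 give E_8.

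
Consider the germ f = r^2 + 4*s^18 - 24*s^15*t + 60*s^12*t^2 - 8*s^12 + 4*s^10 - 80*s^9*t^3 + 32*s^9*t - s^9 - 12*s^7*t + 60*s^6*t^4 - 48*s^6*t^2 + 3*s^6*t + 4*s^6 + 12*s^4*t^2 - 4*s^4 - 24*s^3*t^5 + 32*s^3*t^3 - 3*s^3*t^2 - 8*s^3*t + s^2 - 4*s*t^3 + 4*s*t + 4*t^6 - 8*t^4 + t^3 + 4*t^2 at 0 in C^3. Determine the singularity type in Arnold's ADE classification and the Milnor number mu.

Type A_2, Milnor number mu = 2.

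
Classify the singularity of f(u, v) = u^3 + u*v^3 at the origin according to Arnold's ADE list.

The Hessian of f at 0 is [[0, 0], [0, 0]] with rank 0, so corank 2. A Groebner basis of the Jacobian ideal J(f) in C{u,v} is {u^3, u*v^2, 3*u^2 + v^3}; counting standard monomials gives mu = 7. Corank 2; j^3 = u^3 is a perfect cube, so E-series; the 4-jet and mu = 7 give E_7.

E7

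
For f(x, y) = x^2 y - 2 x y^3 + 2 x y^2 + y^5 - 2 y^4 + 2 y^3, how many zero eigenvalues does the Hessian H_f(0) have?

2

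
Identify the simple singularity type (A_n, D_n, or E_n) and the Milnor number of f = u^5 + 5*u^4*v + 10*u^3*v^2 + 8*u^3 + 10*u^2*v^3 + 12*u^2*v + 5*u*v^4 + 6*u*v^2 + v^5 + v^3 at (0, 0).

Type E_{8}, Milnor number mu = 8.

The Hessian of f at 0 has rank 0. Corank 2; j^3 = (2*u + v)^3 is a perfect cube, so E-series; the 5-jet and mu = 8 give E_8.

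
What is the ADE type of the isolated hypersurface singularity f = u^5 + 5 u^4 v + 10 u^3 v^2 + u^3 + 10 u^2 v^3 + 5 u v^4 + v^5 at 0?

E_8

The Hessian of f at 0 is [[0, 0], [0, 0]] with rank 0, so corank 2. A Groebner basis of the Jacobian ideal J(f) in C{u,v} is {v^5, u*v^3 + v^4/4, u^2}; counting standard monomials gives mu = 8. Corank 2; j^3 = u^3 is a perfect cube, so E-series; the 5-jet and mu = 8 give E_8.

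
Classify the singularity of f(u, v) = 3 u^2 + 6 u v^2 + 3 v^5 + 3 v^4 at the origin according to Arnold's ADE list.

A_{4}

The Hessian of f at 0 has rank 1. Corank 1: A-series; mu = 4 gives A_4.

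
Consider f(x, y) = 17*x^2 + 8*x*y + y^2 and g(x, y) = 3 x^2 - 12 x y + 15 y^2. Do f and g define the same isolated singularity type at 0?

The Hessian of f at 0 has rank 2. Corank 0: nondegenerate Morse point, so A_1. The Hessian of g at 0 has rank 2. Corank 0: nondegenerate Morse point, so A_1. Both have type A_1, hence right-equivalent.

Yes.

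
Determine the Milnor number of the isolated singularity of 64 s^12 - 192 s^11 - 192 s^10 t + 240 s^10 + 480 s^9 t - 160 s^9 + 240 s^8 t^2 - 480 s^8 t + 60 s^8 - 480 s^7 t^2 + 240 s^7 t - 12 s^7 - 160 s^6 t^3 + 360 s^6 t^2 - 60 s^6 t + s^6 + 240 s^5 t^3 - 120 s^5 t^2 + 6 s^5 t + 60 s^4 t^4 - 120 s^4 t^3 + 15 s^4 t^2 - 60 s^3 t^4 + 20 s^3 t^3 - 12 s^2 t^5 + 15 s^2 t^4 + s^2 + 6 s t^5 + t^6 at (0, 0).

The Hessian of f at 0 has rank 1. Corank 1: A-series; mu = 5 gives A_5.

5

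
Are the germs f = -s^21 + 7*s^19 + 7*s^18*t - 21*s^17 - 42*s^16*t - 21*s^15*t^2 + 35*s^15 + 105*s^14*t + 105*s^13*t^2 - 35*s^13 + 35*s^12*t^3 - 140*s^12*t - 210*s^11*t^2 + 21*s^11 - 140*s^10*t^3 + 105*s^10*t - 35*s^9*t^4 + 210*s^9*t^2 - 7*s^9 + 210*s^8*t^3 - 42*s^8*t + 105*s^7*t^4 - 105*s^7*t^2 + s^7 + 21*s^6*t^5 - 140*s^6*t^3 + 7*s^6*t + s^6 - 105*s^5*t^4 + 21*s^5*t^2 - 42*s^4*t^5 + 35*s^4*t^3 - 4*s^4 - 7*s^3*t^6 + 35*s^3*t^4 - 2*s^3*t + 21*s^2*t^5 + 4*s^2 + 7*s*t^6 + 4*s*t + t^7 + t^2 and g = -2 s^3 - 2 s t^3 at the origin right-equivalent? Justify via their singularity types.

No.

The Hessian of f at 0 is [[8, 4], [4, 2]] with rank 1, so corank 1. A Groebner basis of the Jacobian ideal J(f) in C{s,t} is {16*s*t + t^4 + 8*t^2, s*t^2 - 8*s/3 + t^3/3 - 4*t/3, s^2 + s*t + t^2/4}; counting standard monomials gives mu = 6. Corank 1: A-series; mu = 6 gives A_6. The Hessian of g at 0 is [[0, 0], [0, 0]] with rank 0, so corank 2. A Groebner basis of the Jacobian ideal J(g) in C{s,t} is {s^3, s*t^2, 3*s^2 + t^3}; counting standard monomials gives mu = 7. Corank 2; j^3 = -2*s^3 is a perfect cube, so E-series; the 4-jet and mu = 7 give E_7. f is A_6 but g is E_7, hence not right-equivalent.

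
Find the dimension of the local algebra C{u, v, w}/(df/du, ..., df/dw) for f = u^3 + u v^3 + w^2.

7

The Hessian of f at 0 has rank 1. Corank 2; j^3 = u^3 is a perfect cube, so E-series; the 4-jet and mu = 7 give E_7.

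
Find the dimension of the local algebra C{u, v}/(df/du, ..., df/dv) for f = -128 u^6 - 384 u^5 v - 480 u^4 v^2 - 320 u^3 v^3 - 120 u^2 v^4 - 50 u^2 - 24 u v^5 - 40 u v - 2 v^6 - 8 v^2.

The Hessian of f at 0 has rank 1. Corank 1: A-series; mu = 5 gives A_5.

5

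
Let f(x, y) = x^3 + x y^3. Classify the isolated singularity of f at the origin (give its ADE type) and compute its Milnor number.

Type E_7, Milnor number mu = 7.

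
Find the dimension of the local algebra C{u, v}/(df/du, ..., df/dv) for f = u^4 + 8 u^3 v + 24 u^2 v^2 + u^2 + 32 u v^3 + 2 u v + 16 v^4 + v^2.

The Hessian of f at 0 is [[2, 2], [2, 2]] with rank 1, so corank 1. A Groebner basis of the Jacobian ideal J(f) in C{u,v} is {v^3, u + v}; counting standard monomials gives mu = 3. Corank 1: A-series; mu = 3 gives A_3.

3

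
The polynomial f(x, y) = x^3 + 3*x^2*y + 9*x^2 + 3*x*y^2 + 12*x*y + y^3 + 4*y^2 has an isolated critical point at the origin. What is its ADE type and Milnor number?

Type A_{2}, Milnor number mu = 2.

The Hessian of f at 0 has rank 1. Corank 1: A-series; mu = 2 gives A_2.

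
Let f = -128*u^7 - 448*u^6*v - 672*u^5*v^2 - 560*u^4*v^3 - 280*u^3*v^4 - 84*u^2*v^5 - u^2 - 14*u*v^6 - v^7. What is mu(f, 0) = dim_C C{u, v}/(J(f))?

The Hessian of f at 0 has rank 1. Corank 1: A-series; mu = 6 gives A_6.

6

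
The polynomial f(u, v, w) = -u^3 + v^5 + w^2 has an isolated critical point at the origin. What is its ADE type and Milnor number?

The Hessian of f at 0 has rank 1. Corank 2; j^3 = -u^3 is a perfect cube, so E-series; the 5-jet and mu = 8 give E_8.

Type E_8, Milnor number mu = 8.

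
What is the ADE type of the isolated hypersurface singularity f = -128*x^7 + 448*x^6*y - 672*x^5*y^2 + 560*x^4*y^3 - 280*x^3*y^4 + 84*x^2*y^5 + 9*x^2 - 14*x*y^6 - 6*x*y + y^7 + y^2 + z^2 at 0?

The Hessian of f at 0 is [[18, -6, 0], [-6, 2, 0], [0, 0, 2]] with rank 2, so corank 1. A Groebner basis of the Jacobian ideal J(f) in C{x,y,z} is {y^6, x - y/3, z}; counting standard monomials gives mu = 6. Corank 1: A-series; mu = 6 gives A_6.

A_{6}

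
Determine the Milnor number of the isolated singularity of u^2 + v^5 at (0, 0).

4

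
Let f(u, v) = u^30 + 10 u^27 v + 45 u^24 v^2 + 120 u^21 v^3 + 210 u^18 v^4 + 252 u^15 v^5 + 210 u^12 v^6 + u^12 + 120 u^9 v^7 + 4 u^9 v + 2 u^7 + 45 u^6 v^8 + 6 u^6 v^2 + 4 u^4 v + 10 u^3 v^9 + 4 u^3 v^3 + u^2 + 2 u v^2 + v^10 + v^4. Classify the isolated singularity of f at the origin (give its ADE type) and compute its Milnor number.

Type A_{9}, Milnor number mu = 9.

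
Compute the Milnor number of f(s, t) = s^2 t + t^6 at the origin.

7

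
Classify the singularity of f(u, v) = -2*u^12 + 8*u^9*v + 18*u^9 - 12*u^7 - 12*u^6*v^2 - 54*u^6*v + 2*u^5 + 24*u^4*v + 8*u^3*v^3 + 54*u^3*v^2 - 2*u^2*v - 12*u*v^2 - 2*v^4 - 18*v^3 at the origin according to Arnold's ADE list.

D5

The Hessian of f at 0 has rank 0. Corank 2; j^3 = -2*v*(u + 3*v)^2 has shape L^2 M (L != M), so D-series; mu = 5 gives D_5.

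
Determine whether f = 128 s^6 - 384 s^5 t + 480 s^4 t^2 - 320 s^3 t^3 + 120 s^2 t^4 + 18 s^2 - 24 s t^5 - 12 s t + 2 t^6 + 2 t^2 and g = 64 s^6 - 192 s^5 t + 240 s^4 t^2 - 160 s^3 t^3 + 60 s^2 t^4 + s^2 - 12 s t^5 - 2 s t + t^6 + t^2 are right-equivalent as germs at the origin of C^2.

The Hessian of f at 0 has rank 1. Corank 1: A-series; mu = 5 gives A_5. The Hessian of g at 0 has rank 1. Corank 1: A-series; mu = 5 gives A_5. Both have type A_5, hence right-equivalent.

Yes.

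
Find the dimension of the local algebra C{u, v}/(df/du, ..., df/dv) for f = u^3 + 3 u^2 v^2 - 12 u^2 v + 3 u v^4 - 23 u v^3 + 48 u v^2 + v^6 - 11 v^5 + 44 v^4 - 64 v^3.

7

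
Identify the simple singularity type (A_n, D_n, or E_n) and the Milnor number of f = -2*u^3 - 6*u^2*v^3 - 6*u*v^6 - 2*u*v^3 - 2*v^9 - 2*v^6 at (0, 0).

Type E7, Milnor number mu = 7.

The Hessian of f at 0 has rank 0. Corank 2; j^3 = -2*u^3 is a perfect cube, so E-series; the 4-jet and mu = 7 give E_7.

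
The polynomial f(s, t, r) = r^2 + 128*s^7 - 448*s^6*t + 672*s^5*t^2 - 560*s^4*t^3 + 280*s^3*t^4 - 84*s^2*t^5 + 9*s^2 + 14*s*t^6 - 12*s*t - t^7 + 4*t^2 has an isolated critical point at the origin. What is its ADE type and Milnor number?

Type A_{6}, Milnor number mu = 6.

The Hessian of f at 0 has rank 2. Corank 1: A-series; mu = 6 gives A_6.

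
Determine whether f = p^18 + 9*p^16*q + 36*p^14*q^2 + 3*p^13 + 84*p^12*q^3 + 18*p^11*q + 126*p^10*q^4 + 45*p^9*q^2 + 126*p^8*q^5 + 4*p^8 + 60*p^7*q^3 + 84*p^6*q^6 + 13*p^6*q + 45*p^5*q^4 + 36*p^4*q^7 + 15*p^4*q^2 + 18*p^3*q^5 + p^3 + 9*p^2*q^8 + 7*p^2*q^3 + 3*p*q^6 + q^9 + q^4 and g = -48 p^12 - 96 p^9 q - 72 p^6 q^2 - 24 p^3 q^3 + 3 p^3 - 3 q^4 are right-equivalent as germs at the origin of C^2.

Yes.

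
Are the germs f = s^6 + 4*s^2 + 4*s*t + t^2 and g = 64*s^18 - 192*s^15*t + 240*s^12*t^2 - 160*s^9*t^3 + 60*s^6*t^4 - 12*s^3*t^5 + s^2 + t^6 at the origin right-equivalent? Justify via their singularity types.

Yes.

The Hessian of f at 0 has rank 1. Corank 1: A-series; mu = 5 gives A_5. The Hessian of g at 0 has rank 1. Corank 1: A-series; mu = 5 gives A_5. Both have type A_5, hence right-equivalent.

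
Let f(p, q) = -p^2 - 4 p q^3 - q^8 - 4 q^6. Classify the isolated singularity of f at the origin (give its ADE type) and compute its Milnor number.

Type A_{7}, Milnor number mu = 7.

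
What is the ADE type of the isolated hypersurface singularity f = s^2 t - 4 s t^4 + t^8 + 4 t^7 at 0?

D_{9}

The Hessian of f at 0 has rank 0. Corank 2; j^3 = s^2*t has shape L^2 M (L != M), so D-series; mu = 9 gives D_9.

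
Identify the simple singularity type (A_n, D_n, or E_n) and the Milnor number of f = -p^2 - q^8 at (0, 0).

The Hessian of f at 0 has rank 1. Corank 1: A-series; mu = 7 gives A_7.

Type A_{7}, Milnor number mu = 7.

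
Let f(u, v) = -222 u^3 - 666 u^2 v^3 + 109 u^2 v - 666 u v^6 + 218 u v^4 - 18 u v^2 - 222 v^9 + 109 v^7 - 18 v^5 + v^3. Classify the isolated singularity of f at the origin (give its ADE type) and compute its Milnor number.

The Hessian of f at 0 is [[0, 0], [0, 0]] with rank 0, so corank 2. A Groebner basis of the Jacobian ideal J(f) in C{u,v} is {v^3, u^2 - 3*v^2/107, u*v - 18*v^2/107}; counting standard monomials gives mu = 4. Corank 2; j^3 = -(6*u - v)*(37*u^2 - 12*u*v + v^2) splits into three distinct lines over C (the quadratic factor has nonzero discriminant), so D_4.

Type D4, Milnor number mu = 4.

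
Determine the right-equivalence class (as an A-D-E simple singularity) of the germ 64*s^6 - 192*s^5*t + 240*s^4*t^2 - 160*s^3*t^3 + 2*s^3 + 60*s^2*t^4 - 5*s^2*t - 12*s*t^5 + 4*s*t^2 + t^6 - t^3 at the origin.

D_7

The Hessian of f at 0 has rank 0. Corank 2; j^3 = (s - t)^2*(2*s - t) has shape L^2 M (L != M), so D-series; mu = 7 gives D_7.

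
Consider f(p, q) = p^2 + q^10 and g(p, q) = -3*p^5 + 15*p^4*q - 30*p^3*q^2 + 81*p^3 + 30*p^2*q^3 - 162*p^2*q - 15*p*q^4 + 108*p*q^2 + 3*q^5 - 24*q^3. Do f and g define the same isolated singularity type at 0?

No.

The Hessian of f at 0 has rank 1. Corank 1: A-series; mu = 9 gives A_9. The Hessian of g at 0 has rank 0. Corank 2; j^3 = 3*(3*p - 2*q)^3 is a perfect cube, so E-series; the 5-jet and mu = 8 give E_8. f is A_9 but g is E_8, hence not right-equivalent.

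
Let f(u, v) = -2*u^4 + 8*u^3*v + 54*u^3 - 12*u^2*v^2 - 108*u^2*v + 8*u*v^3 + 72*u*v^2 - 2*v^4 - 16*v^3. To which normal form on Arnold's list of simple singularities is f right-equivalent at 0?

E_6

The Hessian of f at 0 is [[0, 0], [0, 0]] with rank 0, so corank 2. A Groebner basis of the Jacobian ideal J(f) in C{u,v} is {v^4, u*v^2 - 7*v^3/9, u^2 - 4*u*v/3 + 4*v^2/9}; counting standard monomials gives mu = 6. Corank 2; j^3 = 2*(3*u - 2*v)^3 is a perfect cube, so E-series; the 4-jet and mu = 6 give E_6.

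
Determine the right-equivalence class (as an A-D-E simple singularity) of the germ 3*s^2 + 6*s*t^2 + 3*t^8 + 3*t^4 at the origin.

A_{7}

The Hessian of f at 0 has rank 1. Corank 1: A-series; mu = 7 gives A_7.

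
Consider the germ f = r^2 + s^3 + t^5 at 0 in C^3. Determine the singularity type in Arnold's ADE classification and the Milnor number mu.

Type E8, Milnor number mu = 8.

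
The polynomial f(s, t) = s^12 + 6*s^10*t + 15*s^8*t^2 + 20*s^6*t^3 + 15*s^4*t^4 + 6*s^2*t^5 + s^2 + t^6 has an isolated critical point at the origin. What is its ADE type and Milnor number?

Type A_{5}, Milnor number mu = 5.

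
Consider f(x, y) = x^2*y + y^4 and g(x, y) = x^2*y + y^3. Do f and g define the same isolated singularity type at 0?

The Hessian of f at 0 has rank 0. Corank 2; j^3 = x^2*y has shape L^2 M (L != M), so D-series; mu = 5 gives D_5. The Hessian of g at 0 has rank 0. Corank 2; j^3 = y*(x^2 + y^2) splits into three distinct lines over C (the quadratic factor has nonzero discriminant), so D_4. f is D_5 but g is D_4, hence not right-equivalent.

No.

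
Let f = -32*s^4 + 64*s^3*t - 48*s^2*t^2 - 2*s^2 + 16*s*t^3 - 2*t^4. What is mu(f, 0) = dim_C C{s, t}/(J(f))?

3

The Hessian of f at 0 has rank 1. Corank 1: A-series; mu = 3 gives A_3.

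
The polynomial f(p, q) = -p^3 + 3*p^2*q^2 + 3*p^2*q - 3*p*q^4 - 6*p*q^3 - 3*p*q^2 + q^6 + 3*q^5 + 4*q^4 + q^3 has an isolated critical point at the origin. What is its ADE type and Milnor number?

The Hessian of f at 0 is [[0, 0], [0, 0]] with rank 0, so corank 2. A Groebner basis of the Jacobian ideal J(f) in C{p,q} is {p^3 - 3*p^2/2 + 3*p*q - 3*q^2/2, p^2*q - p^2 + 2*p*q - q^2, -p^2/2 + p*q^2 + p*q - q^2/2, q^3}; counting standard monomials gives mu = 6. Corank 2; j^3 = -(p - q)^3 is a perfect cube, so E-series; the 4-jet and mu = 6 give E_6.

Type E_{6}, Milnor number mu = 6.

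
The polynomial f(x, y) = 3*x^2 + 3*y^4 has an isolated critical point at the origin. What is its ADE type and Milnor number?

The Hessian of f at 0 has rank 1. Corank 1: A-series; mu = 3 gives A_3.

Type A3, Milnor number mu = 3.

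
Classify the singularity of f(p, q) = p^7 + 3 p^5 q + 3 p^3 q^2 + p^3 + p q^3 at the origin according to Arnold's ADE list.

E_{7}

The Hessian of f at 0 has rank 0. Corank 2; j^3 = p^3 is a perfect cube, so E-series; the 4-jet and mu = 7 give E_7.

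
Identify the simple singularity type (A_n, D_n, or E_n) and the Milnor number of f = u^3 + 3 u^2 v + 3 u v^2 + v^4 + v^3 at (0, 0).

The Hessian of f at 0 is [[0, 0], [0, 0]] with rank 0, so corank 2. A Groebner basis of the Jacobian ideal J(f) in C{u,v} is {v^3, u^2 + 2*u*v + v^2}; counting standard monomials gives mu = 6. Corank 2; j^3 = (u + v)^3 is a perfect cube, so E-series; the 4-jet and mu = 6 give E_6.

Type E_6, Milnor number mu = 6.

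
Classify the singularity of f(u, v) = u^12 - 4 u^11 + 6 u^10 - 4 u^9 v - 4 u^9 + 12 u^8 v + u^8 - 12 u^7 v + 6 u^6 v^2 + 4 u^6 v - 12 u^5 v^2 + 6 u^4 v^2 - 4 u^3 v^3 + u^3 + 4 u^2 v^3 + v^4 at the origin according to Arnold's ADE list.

The Hessian of f at 0 has rank 0. Corank 2; j^3 = u^3 is a perfect cube, so E-series; the 4-jet and mu = 6 give E_6.

E_{6}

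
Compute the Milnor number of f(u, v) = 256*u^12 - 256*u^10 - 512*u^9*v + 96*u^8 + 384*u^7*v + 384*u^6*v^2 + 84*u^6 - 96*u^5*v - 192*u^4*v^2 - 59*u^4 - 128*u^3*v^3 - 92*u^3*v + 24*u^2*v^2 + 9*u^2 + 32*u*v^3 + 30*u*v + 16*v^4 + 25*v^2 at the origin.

The Hessian of f at 0 has rank 1. Corank 1: A-series; mu = 3 gives A_3.

3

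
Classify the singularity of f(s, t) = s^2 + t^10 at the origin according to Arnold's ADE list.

A_{9}

The Hessian of f at 0 has rank 1. Corank 1: A-series; mu = 9 gives A_9.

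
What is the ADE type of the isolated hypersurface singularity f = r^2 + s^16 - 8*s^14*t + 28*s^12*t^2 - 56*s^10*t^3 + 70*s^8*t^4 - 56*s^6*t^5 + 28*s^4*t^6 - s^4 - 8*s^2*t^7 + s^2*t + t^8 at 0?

D_{9}

The Hessian of f at 0 has rank 1. Corank 2; j^3 = s^2*t has shape L^2 M (L != M), so D-series; mu = 9 gives D_9.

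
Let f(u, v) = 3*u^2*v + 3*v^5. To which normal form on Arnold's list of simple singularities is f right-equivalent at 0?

The Hessian of f at 0 is [[0, 0], [0, 0]] with rank 0, so corank 2. A Groebner basis of the Jacobian ideal J(f) in C{u,v} is {u^2/5 + v^4, u^3, u*v}; counting standard monomials gives mu = 6. Corank 2; j^3 = 3*u^2*v has shape L^2 M (L != M), so D-series; mu = 6 gives D_6.

D_6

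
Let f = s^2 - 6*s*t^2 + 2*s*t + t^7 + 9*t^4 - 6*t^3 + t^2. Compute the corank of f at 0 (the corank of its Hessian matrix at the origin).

1

The Hessian at 0 is [[2, 2], [2, 2]] of rank 1; hence corank 1.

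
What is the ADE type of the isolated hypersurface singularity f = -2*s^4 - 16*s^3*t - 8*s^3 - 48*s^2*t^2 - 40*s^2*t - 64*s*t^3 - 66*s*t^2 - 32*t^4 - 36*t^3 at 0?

D_{5}

The Hessian of f at 0 has rank 0. Corank 2; j^3 = -2*(s + 2*t)*(2*s + 3*t)^2 has shape L^2 M (L != M), so D-series; mu = 5 gives D_5.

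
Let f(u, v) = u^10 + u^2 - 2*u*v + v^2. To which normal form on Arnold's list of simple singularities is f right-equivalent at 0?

A_9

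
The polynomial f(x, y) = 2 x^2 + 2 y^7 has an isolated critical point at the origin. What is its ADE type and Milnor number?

The Hessian of f at 0 has rank 1. Corank 1: A-series; mu = 6 gives A_6.

Type A_{6}, Milnor number mu = 6.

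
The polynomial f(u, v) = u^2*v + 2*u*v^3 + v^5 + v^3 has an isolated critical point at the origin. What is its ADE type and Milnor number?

Type D_4, Milnor number mu = 4.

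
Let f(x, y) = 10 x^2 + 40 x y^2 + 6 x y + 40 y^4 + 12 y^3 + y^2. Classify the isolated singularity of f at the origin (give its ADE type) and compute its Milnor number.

Type A1, Milnor number mu = 1.

The Hessian of f at 0 is [[20, 6], [6, 2]] with rank 2, so corank 0. A Groebner basis of the Jacobian ideal J(f) in C{x,y} is {x, y}; counting standard monomials gives mu = 1. Corank 0: nondegenerate Morse point, so A_1.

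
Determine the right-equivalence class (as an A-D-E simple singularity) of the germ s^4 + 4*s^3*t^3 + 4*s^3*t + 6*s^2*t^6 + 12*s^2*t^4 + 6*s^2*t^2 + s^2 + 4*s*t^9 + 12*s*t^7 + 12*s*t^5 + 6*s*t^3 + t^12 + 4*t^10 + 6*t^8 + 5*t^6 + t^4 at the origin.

A_{3}

The Hessian of f at 0 is [[2, 0], [0, 0]] with rank 1, so corank 1. A Groebner basis of the Jacobian ideal J(f) in C{s,t} is {t^3, s}; counting standard monomials gives mu = 3. Corank 1: A-series; mu = 3 gives A_3.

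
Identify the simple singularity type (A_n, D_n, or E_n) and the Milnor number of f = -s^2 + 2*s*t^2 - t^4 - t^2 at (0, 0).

Type A_{1}, Milnor number mu = 1.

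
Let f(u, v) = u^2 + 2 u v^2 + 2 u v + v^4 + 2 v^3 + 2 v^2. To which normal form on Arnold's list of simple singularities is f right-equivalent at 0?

The Hessian of f at 0 has rank 2. Corank 0: nondegenerate Morse point, so A_1.

A_1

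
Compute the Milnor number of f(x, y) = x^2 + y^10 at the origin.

9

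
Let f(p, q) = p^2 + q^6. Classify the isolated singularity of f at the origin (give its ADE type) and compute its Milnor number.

The Hessian of f at 0 has rank 1. Corank 1: A-series; mu = 5 gives A_5.

Type A_5, Milnor number mu = 5.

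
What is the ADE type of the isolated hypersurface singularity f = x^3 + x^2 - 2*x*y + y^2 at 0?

The Hessian of f at 0 has rank 1. Corank 1: A-series; mu = 2 gives A_2.

A2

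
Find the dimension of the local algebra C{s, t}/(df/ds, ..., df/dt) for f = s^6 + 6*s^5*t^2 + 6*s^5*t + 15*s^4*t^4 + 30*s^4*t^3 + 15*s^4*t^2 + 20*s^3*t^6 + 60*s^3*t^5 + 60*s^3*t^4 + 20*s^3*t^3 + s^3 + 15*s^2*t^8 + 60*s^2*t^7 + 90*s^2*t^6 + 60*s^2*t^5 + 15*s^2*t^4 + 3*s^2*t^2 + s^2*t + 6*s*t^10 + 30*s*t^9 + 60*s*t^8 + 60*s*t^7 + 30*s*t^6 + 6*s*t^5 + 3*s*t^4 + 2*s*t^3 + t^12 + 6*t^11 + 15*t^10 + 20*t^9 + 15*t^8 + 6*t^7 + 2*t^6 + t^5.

7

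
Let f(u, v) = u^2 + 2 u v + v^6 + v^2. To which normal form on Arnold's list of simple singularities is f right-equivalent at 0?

A_{5}

The Hessian of f at 0 is [[2, 2], [2, 2]] with rank 1, so corank 1. A Groebner basis of the Jacobian ideal J(f) in C{u,v} is {v^5, u + v}; counting standard monomials gives mu = 5. Corank 1: A-series; mu = 5 gives A_5.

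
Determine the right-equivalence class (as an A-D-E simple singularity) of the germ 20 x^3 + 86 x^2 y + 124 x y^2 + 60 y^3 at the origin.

The Hessian of f at 0 is [[0, 0], [0, 0]] with rank 0, so corank 2. A Groebner basis of the Jacobian ideal J(f) in C{x,y} is {y^3, x^2 - 26*y^2/11, x*y + 17*y^2/11}; counting standard monomials gives mu = 4. Corank 2; j^3 = 2*(2*x + 3*y)*(5*x^2 + 14*x*y + 10*y^2) splits into three distinct lines over C (the quadratic factor has nonzero discriminant), so D_4.

D4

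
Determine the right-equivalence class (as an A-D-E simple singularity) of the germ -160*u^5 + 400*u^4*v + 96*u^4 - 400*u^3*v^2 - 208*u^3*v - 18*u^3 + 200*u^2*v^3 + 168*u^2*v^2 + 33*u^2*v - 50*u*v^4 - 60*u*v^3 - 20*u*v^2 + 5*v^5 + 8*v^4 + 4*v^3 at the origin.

D_{6}

The Hessian of f at 0 has rank 0. Corank 2; j^3 = -(2*u - v)*(3*u - 2*v)^2 has shape L^2 M (L != M), so D-series; mu = 6 gives D_6.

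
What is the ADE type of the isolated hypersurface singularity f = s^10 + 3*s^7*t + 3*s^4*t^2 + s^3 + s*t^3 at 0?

E_7

The Hessian of f at 0 is [[0, 0], [0, 0]] with rank 0, so corank 2. A Groebner basis of the Jacobian ideal J(f) in C{s,t} is {s^3, s*t^2, 3*s^2 + t^3}; counting standard monomials gives mu = 7. Corank 2; j^3 = s^3 is a perfect cube, so E-series; the 4-jet and mu = 7 give E_7.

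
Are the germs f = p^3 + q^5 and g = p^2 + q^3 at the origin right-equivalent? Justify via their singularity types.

No.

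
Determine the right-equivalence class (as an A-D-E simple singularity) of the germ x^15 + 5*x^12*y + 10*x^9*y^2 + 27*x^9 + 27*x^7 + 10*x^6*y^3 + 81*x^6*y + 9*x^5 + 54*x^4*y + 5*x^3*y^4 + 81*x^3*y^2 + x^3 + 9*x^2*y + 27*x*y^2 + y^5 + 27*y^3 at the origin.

E_8

The Hessian of f at 0 is [[0, 0], [0, 0]] with rank 0, so corank 2. A Groebner basis of the Jacobian ideal J(f) in C{x,y} is {-x^2/162 + x*y^3 - x*y/27 - y^2/18, y^4, x^3 - 27*x*y^2 - 54*y^3, x^2*y + 6*x*y^2 + 9*y^3}; counting standard monomials gives mu = 8. Corank 2; j^3 = (x + 3*y)^3 is a perfect cube, so E-series; the 5-jet and mu = 8 give E_8.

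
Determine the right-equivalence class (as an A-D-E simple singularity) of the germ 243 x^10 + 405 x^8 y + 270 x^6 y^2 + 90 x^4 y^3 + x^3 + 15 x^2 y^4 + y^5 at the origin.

E8

The Hessian of f at 0 is [[0, 0], [0, 0]] with rank 0, so corank 2. A Groebner basis of the Jacobian ideal J(f) in C{x,y} is {y^4, x^2}; counting standard monomials gives mu = 8. Corank 2; j^3 = x^3 is a perfect cube, so E-series; the 5-jet and mu = 8 give E_8.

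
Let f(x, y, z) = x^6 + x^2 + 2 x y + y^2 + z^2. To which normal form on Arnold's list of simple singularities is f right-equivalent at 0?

The Hessian of f at 0 is [[2, 2, 0], [2, 2, 0], [0, 0, 2]] with rank 2, so corank 1. A Groebner basis of the Jacobian ideal J(f) in C{x,y,z} is {y^5, x + y, z}; counting standard monomials gives mu = 5. Corank 1: A-series; mu = 5 gives A_5.

A5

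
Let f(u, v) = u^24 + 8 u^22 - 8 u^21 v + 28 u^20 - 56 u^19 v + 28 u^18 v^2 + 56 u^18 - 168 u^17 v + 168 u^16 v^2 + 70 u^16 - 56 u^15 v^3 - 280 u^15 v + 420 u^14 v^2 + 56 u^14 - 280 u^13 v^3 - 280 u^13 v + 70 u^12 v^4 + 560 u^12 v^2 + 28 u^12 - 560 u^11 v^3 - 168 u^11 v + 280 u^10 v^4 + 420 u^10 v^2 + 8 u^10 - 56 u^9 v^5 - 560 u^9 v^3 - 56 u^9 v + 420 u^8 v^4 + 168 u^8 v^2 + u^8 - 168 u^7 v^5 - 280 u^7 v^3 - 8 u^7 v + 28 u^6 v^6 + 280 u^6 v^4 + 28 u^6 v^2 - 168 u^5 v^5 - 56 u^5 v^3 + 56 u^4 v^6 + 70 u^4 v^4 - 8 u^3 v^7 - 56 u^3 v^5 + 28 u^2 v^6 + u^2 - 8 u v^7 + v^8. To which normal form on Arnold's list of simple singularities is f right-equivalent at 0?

A7

The Hessian of f at 0 is [[2, 0], [0, 0]] with rank 1, so corank 1. A Groebner basis of the Jacobian ideal J(f) in C{u,v} is {v^7, u}; counting standard monomials gives mu = 7. Corank 1: A-series; mu = 7 gives A_7.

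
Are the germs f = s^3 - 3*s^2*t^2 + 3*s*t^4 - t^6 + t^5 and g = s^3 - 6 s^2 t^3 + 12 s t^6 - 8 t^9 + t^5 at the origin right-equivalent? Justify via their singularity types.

Yes.

The Hessian of f at 0 is [[0, 0], [0, 0]] with rank 0, so corank 2. A Groebner basis of the Jacobian ideal J(f) in C{s,t} is {t^4, s^3, -s^2/2 + s*t^2}; counting standard monomials gives mu = 8. Corank 2; j^3 = s^3 is a perfect cube, so E-series; the 5-jet and mu = 8 give E_8. The Hessian of g at 0 is [[0, 0], [0, 0]] with rank 0, so corank 2. A Groebner basis of the Jacobian ideal J(g) in C{s,t} is {-s^2/4 + s*t^3, t^4, s^3, s^2*t}; counting standard monomials gives mu = 8. Corank 2; j^3 = s^3 is a perfect cube, so E-series; the 5-jet and mu = 8 give E_8. Both have type E_8, hence right-equivalent.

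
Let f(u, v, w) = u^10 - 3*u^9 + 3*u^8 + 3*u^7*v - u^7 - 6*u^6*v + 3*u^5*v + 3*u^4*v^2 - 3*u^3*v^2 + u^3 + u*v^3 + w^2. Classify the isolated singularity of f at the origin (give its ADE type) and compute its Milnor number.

The Hessian of f at 0 has rank 1. Corank 2; j^3 = u^3 is a perfect cube, so E-series; the 4-jet and mu = 7 give E_7.

Type E_7, Milnor number mu = 7.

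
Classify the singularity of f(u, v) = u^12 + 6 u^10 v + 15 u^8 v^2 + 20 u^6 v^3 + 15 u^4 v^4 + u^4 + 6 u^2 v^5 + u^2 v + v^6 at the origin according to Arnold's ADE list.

The Hessian of f at 0 has rank 0. Corank 2; j^3 = u^2*v has shape L^2 M (L != M), so D-series; mu = 7 gives D_7.

D_{7}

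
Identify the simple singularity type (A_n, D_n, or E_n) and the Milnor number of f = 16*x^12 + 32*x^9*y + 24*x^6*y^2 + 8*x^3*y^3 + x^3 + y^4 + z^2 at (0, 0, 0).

Type E_6, Milnor number mu = 6.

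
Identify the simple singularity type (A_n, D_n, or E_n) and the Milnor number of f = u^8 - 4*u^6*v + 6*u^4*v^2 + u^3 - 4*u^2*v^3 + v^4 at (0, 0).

Type E6, Milnor number mu = 6.

The Hessian of f at 0 has rank 0. Corank 2; j^3 = u^3 is a perfect cube, so E-series; the 4-jet and mu = 6 give E_6.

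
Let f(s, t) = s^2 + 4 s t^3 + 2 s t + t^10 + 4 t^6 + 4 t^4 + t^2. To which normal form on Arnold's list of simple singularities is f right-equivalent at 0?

The Hessian of f at 0 has rank 1. Corank 1: A-series; mu = 9 gives A_9.

A9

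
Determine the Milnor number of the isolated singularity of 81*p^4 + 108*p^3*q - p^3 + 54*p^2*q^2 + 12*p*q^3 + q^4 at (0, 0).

6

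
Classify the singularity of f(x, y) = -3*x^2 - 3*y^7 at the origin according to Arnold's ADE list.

A_{6}

The Hessian of f at 0 has rank 1. Corank 1: A-series; mu = 6 gives A_6.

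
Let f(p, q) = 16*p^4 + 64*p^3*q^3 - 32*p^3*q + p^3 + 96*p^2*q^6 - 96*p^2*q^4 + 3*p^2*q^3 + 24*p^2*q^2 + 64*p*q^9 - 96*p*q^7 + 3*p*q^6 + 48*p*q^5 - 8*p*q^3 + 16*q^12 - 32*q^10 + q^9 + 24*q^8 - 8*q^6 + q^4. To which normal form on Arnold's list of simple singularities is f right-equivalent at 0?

E_{6}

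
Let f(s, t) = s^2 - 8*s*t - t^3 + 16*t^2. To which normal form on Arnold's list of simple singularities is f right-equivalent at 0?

A_2

The Hessian of f at 0 is [[2, -8], [-8, 32]] with rank 1, so corank 1. A Groebner basis of the Jacobian ideal J(f) in C{s,t} is {t^2, s - 4*t}; counting standard monomials gives mu = 2. Corank 1: A-series; mu = 2 gives A_2.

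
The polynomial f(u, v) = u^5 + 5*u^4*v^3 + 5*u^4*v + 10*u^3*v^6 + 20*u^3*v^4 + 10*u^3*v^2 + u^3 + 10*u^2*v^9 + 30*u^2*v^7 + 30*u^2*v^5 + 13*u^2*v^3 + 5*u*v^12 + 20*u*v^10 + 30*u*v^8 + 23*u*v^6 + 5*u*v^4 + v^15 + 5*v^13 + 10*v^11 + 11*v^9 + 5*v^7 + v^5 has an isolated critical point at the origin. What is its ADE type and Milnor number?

Type E_8, Milnor number mu = 8.

The Hessian of f at 0 is [[0, 0], [0, 0]] with rank 0, so corank 2. A Groebner basis of the Jacobian ideal J(f) in C{u,v} is {u^2/2 + u*v^3, -2*u^2 + v^4, u^3, u^2*v}; counting standard monomials gives mu = 8. Corank 2; j^3 = u^3 is a perfect cube, so E-series; the 5-jet and mu = 8 give E_8.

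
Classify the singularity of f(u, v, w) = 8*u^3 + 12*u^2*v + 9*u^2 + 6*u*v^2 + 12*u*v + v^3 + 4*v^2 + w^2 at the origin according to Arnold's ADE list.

The Hessian of f at 0 has rank 2. Corank 1: A-series; mu = 2 gives A_2.

A2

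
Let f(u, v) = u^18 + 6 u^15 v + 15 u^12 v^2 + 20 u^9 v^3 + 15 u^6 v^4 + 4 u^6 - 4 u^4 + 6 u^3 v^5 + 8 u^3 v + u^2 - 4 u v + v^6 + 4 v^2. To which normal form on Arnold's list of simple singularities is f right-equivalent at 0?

The Hessian of f at 0 has rank 1. Corank 1: A-series; mu = 5 gives A_5.

A5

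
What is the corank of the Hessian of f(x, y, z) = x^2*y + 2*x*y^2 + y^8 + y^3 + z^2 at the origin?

The Hessian at 0 is [[0, 0, 0], [0, 0, 0], [0, 0, 2]] of rank 1; hence corank 2.

2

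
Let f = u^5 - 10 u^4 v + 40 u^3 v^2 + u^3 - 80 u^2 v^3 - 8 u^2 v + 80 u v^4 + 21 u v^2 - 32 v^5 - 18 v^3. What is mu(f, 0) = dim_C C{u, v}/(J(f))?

6

The Hessian of f at 0 has rank 0. Corank 2; j^3 = (u - 3*v)^2*(u - 2*v) has shape L^2 M (L != M), so D-series; mu = 6 gives D_6.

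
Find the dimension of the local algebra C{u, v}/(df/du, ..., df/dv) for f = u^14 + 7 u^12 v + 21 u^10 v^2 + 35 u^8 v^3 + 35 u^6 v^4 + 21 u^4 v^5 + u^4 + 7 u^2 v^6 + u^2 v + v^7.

8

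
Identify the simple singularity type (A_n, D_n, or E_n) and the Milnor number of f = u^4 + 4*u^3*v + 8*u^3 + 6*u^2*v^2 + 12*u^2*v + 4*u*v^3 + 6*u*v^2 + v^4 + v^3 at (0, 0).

Type E_{6}, Milnor number mu = 6.

The Hessian of f at 0 has rank 0. Corank 2; j^3 = (2*u + v)^3 is a perfect cube, so E-series; the 4-jet and mu = 6 give E_6.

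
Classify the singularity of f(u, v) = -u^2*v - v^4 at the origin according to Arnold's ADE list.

The Hessian of f at 0 has rank 0. Corank 2; j^3 = -u^2*v has shape L^2 M (L != M), so D-series; mu = 5 gives D_5.

D_5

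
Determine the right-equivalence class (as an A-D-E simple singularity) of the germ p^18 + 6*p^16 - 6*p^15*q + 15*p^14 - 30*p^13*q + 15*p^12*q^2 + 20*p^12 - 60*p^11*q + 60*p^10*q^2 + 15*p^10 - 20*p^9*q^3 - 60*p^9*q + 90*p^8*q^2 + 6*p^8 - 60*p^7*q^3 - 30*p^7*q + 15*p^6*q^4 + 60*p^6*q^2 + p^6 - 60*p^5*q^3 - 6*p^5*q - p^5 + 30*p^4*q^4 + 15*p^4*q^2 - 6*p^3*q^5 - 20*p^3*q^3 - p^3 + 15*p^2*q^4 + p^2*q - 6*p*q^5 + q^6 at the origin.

D7

The Hessian of f at 0 has rank 0. Corank 2; j^3 = -p^2*(p - q) has shape L^2 M (L != M), so D-series; mu = 7 gives D_7.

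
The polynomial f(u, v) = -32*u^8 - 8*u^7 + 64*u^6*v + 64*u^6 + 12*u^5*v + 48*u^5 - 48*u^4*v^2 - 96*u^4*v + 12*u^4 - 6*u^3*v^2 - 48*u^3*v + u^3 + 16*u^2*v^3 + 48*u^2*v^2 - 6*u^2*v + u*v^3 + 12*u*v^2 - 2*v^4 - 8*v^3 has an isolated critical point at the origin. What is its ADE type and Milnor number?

Type E_7, Milnor number mu = 7.

The Hessian of f at 0 has rank 0. Corank 2; j^3 = (u - 2*v)^3 is a perfect cube, so E-series; the 4-jet and mu = 7 give E_7.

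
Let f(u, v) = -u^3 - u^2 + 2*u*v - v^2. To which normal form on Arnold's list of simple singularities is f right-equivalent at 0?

A_{2}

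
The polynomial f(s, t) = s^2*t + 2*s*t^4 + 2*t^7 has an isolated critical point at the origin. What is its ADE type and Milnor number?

The Hessian of f at 0 is [[0, 0], [0, 0]] with rank 0, so corank 2. A Groebner basis of the Jacobian ideal J(f) in C{s,t} is {-s^2/6 + s*t^3, s*t + t^4, s^3, s^2*t}; counting standard monomials gives mu = 8. Corank 2; j^3 = s^2*t has shape L^2 M (L != M), so D-series; mu = 8 gives D_8.

Type D8, Milnor number mu = 8.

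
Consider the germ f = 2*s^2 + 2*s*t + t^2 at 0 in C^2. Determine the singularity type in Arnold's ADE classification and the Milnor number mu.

The Hessian of f at 0 is [[4, 2], [2, 2]] with rank 2, so corank 0. A Groebner basis of the Jacobian ideal J(f) in C{s,t} is {s, t}; counting standard monomials gives mu = 1. Corank 0: nondegenerate Morse point, so A_1.

Type A1, Milnor number mu = 1.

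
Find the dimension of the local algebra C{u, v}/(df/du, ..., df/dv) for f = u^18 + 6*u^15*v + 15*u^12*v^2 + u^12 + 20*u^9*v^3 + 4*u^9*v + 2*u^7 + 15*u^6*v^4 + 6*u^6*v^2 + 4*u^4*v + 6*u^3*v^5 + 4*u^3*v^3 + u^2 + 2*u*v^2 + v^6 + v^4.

5

The Hessian of f at 0 is [[2, 0], [0, 0]] with rank 1, so corank 1. A Groebner basis of the Jacobian ideal J(f) in C{u,v} is {u^3, u^2*v, u + v^2}; counting standard monomials gives mu = 5. Corank 1: A-series; mu = 5 gives A_5.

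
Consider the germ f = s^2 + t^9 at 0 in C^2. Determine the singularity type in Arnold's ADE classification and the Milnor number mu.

The Hessian of f at 0 has rank 1. Corank 1: A-series; mu = 8 gives A_8.

Type A_8, Milnor number mu = 8.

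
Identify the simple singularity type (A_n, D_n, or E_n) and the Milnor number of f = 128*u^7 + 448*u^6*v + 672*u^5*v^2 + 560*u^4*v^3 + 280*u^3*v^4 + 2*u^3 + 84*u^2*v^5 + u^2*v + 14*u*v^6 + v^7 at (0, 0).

Type D_{8}, Milnor number mu = 8.

The Hessian of f at 0 is [[0, 0], [0, 0]] with rank 0, so corank 2. A Groebner basis of the Jacobian ideal J(f) in C{u,v} is {-u*v/14 + v^6, u*v^2, u^2 + u*v/2}; counting standard monomials gives mu = 8. Corank 2; j^3 = u^2*(2*u + v) has shape L^2 M (L != M), so D-series; mu = 8 gives D_8.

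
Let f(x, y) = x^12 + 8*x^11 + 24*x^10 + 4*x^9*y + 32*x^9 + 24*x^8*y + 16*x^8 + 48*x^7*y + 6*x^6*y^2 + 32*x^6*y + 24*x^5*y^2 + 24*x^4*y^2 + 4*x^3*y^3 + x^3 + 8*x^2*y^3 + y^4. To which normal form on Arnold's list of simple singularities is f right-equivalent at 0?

The Hessian of f at 0 is [[0, 0], [0, 0]] with rank 0, so corank 2. A Groebner basis of the Jacobian ideal J(f) in C{x,y} is {y^3, x^2}; counting standard monomials gives mu = 6. Corank 2; j^3 = x^3 is a perfect cube, so E-series; the 4-jet and mu = 6 give E_6.

E6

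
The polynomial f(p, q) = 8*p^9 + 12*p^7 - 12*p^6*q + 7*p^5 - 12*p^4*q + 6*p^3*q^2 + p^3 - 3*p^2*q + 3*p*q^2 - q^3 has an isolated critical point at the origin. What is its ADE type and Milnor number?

Type E8, Milnor number mu = 8.

The Hessian of f at 0 has rank 0. Corank 2; j^3 = (p - q)^3 is a perfect cube, so E-series; the 5-jet and mu = 8 give E_8.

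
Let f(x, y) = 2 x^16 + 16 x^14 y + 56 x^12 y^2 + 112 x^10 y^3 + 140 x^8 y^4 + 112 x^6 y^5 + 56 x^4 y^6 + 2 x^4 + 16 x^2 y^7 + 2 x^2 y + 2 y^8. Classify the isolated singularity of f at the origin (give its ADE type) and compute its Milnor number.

The Hessian of f at 0 has rank 0. Corank 2; j^3 = 2*x^2*y has shape L^2 M (L != M), so D-series; mu = 9 gives D_9.

Type D_9, Milnor number mu = 9.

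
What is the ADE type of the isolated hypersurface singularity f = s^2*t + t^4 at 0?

D5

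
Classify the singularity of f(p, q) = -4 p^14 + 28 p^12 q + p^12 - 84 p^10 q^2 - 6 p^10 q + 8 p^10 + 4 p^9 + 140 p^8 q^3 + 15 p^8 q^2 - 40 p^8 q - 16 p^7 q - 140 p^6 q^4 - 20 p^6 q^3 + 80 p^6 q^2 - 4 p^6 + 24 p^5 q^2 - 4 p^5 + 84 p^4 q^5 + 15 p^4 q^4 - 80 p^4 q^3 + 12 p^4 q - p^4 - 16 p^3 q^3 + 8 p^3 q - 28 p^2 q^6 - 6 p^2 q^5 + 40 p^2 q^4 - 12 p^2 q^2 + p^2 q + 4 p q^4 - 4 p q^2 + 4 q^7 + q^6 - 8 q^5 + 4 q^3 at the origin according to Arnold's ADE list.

D_7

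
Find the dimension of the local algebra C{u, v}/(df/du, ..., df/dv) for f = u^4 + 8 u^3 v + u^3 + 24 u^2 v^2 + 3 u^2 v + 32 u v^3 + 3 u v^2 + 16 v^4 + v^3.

6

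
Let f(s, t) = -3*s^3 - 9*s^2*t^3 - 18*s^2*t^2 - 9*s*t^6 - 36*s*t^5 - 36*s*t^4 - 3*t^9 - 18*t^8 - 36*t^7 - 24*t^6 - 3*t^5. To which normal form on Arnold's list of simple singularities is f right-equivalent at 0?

The Hessian of f at 0 has rank 0. Corank 2; j^3 = -3*s^3 is a perfect cube, so E-series; the 5-jet and mu = 8 give E_8.

E_8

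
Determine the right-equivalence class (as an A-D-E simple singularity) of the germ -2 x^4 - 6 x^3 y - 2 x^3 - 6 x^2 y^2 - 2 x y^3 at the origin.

E_7

The Hessian of f at 0 has rank 0. Corank 2; j^3 = -2*x^3 is a perfect cube, so E-series; the 4-jet and mu = 7 give E_7.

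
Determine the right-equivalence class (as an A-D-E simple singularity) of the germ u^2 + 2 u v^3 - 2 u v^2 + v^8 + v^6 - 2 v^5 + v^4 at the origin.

A_7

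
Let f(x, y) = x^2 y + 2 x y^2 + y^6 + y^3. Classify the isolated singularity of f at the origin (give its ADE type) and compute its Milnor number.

The Hessian of f at 0 is [[0, 0], [0, 0]] with rank 0, so corank 2. A Groebner basis of the Jacobian ideal J(f) in C{x,y} is {x^2/6 + y^5 - y^2/6, x^3 + y^3, x*y + y^2}; counting standard monomials gives mu = 7. Corank 2; j^3 = y*(x + y)^2 has shape L^2 M (L != M), so D-series; mu = 7 gives D_7.

Type D7, Milnor number mu = 7.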